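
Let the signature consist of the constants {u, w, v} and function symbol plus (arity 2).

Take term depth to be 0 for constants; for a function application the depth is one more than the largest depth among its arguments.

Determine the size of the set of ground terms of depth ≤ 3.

21612

Let N_k = |{terms of depth ≤ k}|. Then N_0 = 3 and N_k = 3 + N_{k-1}^2 for k ≥ 1 (one summand per function symbol, arity giving the exponent).
N_0 = 3
N_1 = 3 + 3^2 = 12
N_2 = 3 + 12^2 = 147
N_3 = 3 + 147^2 = 21612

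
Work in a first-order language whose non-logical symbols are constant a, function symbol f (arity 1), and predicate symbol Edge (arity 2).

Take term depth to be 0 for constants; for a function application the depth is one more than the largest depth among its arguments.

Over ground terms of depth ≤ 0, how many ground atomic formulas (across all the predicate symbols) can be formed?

1

First count ground terms of depth ≤ 0.
If N_k denotes the number of depth-≤k ground terms, the 1 constant gives N_0 = 1, and each function symbol of arity r contributes N_{k-1}^r new terms at level k: N_k = 1 + N_{k-1}.
N_0 = 1
Explicitly: a.
So |H| = 1.
Ground atoms are formed by filling each argument slot of a predicate with a term from H, so an r-ary predicate gives |H|^r atoms:
  Edge: 1^2 = 1
Total ground atoms: 1.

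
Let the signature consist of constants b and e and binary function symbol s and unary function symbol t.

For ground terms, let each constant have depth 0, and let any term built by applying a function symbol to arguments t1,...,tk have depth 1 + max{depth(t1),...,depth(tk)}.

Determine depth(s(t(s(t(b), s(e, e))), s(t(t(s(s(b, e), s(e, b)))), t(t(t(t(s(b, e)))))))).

depth(t(b)) = 1 + depth(b) = 1 + 0 = 1
depth(s(e, e)) = 1 + max(0, 0) = 1
depth(s(t(b), s(e, e))) = 1 + max(1, 1) = 2
depth(t(s(t(b), s(e, e)))) = 1 + depth(s(t(b), s(e, e))) = 1 + 2 = 3
depth(s(b, e)) = 1 + max(0, 0) = 1
depth(s(e, b)) = 1 + max(0, 0) = 1
depth(s(s(b, e), s(e, b))) = 1 + max(1, 1) = 2
depth(t(s(s(b, e), s(e, b)))) = 1 + depth(s(s(b, e), s(e, b))) = 1 + 2 = 3
depth(t(t(s(s(b, e), s(e, b))))) = 1 + depth(t(s(s(b, e), s(e, b)))) = 1 + 3 = 4
depth(t(s(b, e))) = 1 + depth(s(b, e)) = 1 + 1 = 2
depth(t(t(s(b, e)))) = 1 + depth(t(s(b, e))) = 1 + 2 = 3
depth(t(t(t(s(b, e))))) = 1 + depth(t(t(s(b, e)))) = 1 + 3 = 4
depth(t(t(t(t(s(b, e)))))) = 1 + depth(t(t(t(s(b, e))))) = 1 + 4 = 5
depth(s(t(t(s(s(b, e), s(e, b)))), t(t(t(t(s(b, e))))))) = 1 + max(4, 5) = 6
depth(s(t(s(t(b), s(e, e))), s(t(t(s(s(b, e), s(e, b)))), t(t(t(t(s(b, e)))))))) = 1 + max(3, 6) = 7

7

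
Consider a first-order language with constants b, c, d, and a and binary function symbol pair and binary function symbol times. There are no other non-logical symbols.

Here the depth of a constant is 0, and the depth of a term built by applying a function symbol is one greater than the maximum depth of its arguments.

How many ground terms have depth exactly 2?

2560

Let N_k = |{terms of depth ≤ k}|. Then N_0 = 4 and N_k = 4 + N_{k-1}^2 + N_{k-1}^2 for k ≥ 1 (one summand per function symbol, arity giving the exponent).
N_0 = 4
N_1 = 4 + 4^2 + 4^2 = 36
N_2 = 4 + 36^2 + 36^2 = 2596
Terms of depth exactly 2: N_2 − N_1 = 2596 − 36 = 2560.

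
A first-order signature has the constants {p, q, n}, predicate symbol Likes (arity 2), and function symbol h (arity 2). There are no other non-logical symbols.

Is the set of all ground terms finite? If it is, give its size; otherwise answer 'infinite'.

infinite

The signature has at least one function symbol (h, arity 2) and at least one constant (p).
Iterating h gives infinitely many distinct ground terms: p, h(p, p), h(h(p, p), h(p, p)), ...
So the Herbrand universe is infinite.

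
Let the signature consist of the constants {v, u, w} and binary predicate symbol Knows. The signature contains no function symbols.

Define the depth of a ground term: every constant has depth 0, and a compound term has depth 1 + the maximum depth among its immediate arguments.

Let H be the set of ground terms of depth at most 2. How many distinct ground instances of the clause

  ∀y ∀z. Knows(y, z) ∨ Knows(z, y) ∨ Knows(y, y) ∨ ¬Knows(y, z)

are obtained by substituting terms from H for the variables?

Ground terms of depth ≤ 2:
  With no function symbols every ground term is a constant, so there are exactly 3 ground terms at every depth bound.
  N_0 = 3
  N_1 = 3
  N_2 = 3
  Explicitly: v, u, w.
So there are 3 ground terms available for substitution.
There are 2 variables to instantiate (y, z), each occurring in at least one literal, so different choices give different ground instances.
Number of ground instances = 3^2 = 9.

9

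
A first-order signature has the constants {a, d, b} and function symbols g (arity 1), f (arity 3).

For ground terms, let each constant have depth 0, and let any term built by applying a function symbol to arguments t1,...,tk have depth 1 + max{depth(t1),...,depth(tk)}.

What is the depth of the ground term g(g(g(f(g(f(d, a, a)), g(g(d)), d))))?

6

depth(f(d, a, a)) = 1 + max(0, 0, 0) = 1
depth(g(f(d, a, a))) = 1 + depth(f(d, a, a)) = 1 + 1 = 2
depth(g(d)) = 1 + depth(d) = 1 + 0 = 1
depth(g(g(d))) = 1 + depth(g(d)) = 1 + 1 = 2
depth(f(g(f(d, a, a)), g(g(d)), d)) = 1 + max(2, 2, 0) = 3
depth(g(f(g(f(d, a, a)), g(g(d)), d))) = 1 + depth(f(g(f(d, a, a)), g(g(d)), d)) = 1 + 3 = 4
depth(g(g(f(g(f(d, a, a)), g(g(d)), d)))) = 1 + depth(g(f(g(f(d, a, a)), g(g(d)), d))) = 1 + 4 = 5
depth(g(g(g(f(g(f(d, a, a)), g(g(d)), d))))) = 1 + depth(g(g(f(g(f(d, a, a)), g(g(d)), d)))) = 1 + 5 = 6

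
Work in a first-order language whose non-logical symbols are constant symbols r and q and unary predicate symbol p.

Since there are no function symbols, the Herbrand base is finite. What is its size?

2

With no function symbols, the Herbrand universe is just the 2 constants.
Ground atoms per predicate: p: 2.
Herbrand base size = 2 = 2.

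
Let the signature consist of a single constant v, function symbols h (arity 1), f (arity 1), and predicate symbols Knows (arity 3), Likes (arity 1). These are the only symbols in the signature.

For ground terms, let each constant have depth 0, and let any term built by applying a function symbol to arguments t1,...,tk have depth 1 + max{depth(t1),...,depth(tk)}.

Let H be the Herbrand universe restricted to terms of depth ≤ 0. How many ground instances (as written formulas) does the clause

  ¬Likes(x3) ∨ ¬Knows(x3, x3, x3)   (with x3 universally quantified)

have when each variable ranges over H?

1

Ground terms of depth ≤ 0:
  Let N_k count ground terms of depth at most k. Each non-constant term of depth ≤ k is some function symbol applied to depth-≤(k−1) arguments, giving N_k = 1 + N_{k-1} + N_{k-1}.
  N_0 = 1
  Explicitly: v.
So there is exactly 1 ground term available for substitution.
The body mentions the single quantified variable x3; since ground terms form a free algebra, no two substitutions collapse to the same formula.
Number of ground instances = 1.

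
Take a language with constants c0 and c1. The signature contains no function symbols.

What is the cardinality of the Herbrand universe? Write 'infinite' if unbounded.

There are no function symbols, so every ground term is one of the 2 constants.
The Herbrand universe is {c0, c1}, which is finite with 2 elements.

2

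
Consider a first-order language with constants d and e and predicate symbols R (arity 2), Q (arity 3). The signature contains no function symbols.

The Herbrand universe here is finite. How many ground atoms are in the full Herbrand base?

With no function symbols, the Herbrand universe is just the 2 constants.
Ground atoms per predicate: R: 2^2 = 4, Q: 2^3 = 8.
Herbrand base size = 4 + 8 = 12.

12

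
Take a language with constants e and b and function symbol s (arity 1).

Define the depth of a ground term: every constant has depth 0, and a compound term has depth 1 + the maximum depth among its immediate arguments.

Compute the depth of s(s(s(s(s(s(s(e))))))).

7

depth(s(e)) = 1 + depth(e) = 1 + 0 = 1
depth(s(s(e))) = 1 + depth(s(e)) = 1 + 1 = 2
depth(s(s(s(e)))) = 1 + depth(s(s(e))) = 1 + 2 = 3
depth(s(s(s(s(e))))) = 1 + depth(s(s(s(e)))) = 1 + 3 = 4
depth(s(s(s(s(s(e)))))) = 1 + depth(s(s(s(s(e))))) = 1 + 4 = 5
depth(s(s(s(s(s(s(e))))))) = 1 + depth(s(s(s(s(s(e)))))) = 1 + 5 = 6
depth(s(s(s(s(s(s(s(e)))))))) = 1 + depth(s(s(s(s(s(s(e))))))) = 1 + 6 = 7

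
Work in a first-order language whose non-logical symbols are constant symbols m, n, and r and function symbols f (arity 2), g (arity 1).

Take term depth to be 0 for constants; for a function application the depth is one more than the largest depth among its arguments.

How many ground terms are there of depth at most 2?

Write N_k for the number of ground terms of depth ≤ k. A term of depth ≤ k is either a constant or a function symbol applied to arguments of depth ≤ k−1, so N_k = 3 + N_{k-1}^2 + N_{k-1}.
N_0 = 3
N_1 = 3 + 3^2 + 3 = 15
N_2 = 3 + 15^2 + 15 = 243

243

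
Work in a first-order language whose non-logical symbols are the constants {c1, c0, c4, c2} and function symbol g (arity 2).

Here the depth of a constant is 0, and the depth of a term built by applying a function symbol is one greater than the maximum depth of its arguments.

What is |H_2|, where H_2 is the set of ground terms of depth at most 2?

404

Let N_k count ground terms of depth at most k. Each non-constant term of depth ≤ k is some function symbol applied to depth-≤(k−1) arguments, giving N_k = 4 + N_{k-1}^2.
N_0 = 4
N_1 = 4 + 4^2 = 20
N_2 = 4 + 20^2 = 404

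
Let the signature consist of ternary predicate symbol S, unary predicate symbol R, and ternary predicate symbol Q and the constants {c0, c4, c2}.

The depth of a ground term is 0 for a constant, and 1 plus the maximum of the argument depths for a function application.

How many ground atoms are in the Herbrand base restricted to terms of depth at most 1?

First count ground terms of depth ≤ 1.
With no function symbols every ground term is a constant, so there are exactly 3 ground terms at every depth bound.
N_0 = 3
N_1 = 3
So |H| = 3.
A ground atom is a predicate applied to a tuple of terms from H, so the count is the sum over predicates of |H|^arity:
  S: 3^3 = 27;  R: 3;  Q: 3^3 = 27
Total ground atoms: 27 + 3 + 27 = 57.

57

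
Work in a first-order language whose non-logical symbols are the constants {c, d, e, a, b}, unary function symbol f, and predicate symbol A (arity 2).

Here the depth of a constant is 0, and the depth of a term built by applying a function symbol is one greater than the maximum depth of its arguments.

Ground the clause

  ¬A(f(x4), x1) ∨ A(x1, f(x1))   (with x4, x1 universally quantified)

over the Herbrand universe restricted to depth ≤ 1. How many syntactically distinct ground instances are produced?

Ground terms of depth ≤ 1:
  Write N_k for the number of ground terms of depth ≤ k. A term of depth ≤ k is either a constant or a function symbol applied to arguments of depth ≤ k−1, so N_k = 5 + N_{k-1}.
  N_0 = 5
  N_1 = 5 + 5 = 10
  Explicitly: c, d, e, a, b, f(c), f(d), f(e), f(a), f(b).
So there are 10 ground terms available for substitution.
The clause has 2 distinct variables (x4, x1), each appearing in the body. In the free term algebra distinct substitutions yield syntactically distinct ground instances.
Number of ground instances = 10^2 = 100.

100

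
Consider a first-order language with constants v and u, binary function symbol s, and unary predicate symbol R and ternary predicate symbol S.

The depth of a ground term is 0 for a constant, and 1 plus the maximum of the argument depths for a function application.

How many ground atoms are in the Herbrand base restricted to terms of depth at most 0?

First count ground terms of depth ≤ 0.
Write N_k for the number of ground terms of depth ≤ k. A term of depth ≤ k is either a constant or a function symbol applied to arguments of depth ≤ k−1, so N_k = 2 + N_{k-1}^2.
N_0 = 2
Explicitly: v, u.
So |H| = 2.
Ground atoms are formed by filling each argument slot of a predicate with a term from H, so an r-ary predicate gives |H|^r atoms:
  R: 2;  S: 2^3 = 8
Total ground atoms: 2 + 8 = 10.

10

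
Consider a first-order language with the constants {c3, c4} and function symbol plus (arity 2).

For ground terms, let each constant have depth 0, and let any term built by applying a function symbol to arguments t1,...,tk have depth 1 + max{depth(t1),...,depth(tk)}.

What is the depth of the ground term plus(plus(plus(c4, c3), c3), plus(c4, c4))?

3

depth(plus(c4, c3)) = 1 + max(0, 0) = 1
depth(plus(plus(c4, c3), c3)) = 1 + max(1, 0) = 2
depth(plus(c4, c4)) = 1 + max(0, 0) = 1
depth(plus(plus(plus(c4, c3), c3), plus(c4, c4))) = 1 + max(2, 1) = 3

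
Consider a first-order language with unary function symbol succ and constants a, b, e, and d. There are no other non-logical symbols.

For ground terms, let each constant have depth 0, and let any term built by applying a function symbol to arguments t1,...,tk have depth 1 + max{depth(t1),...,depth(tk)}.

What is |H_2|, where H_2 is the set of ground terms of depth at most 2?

12

Let N_k = |{terms of depth ≤ k}|. Then N_0 = 4 and N_k = 4 + N_{k-1} for k ≥ 1 (one summand per function symbol, arity giving the exponent).
N_0 = 4
N_1 = 4 + 4 = 8
N_2 = 4 + 8 = 12
Explicitly: a, b, e, d, succ(a), succ(b), succ(e), succ(d), succ(succ(a)), succ(succ(b)), succ(succ(e)), succ(succ(d)).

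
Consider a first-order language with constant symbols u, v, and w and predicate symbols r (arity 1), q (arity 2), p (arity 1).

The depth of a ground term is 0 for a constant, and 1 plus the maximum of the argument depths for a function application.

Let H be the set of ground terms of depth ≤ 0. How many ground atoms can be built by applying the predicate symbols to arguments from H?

15

First count ground terms of depth ≤ 0.
With no function symbols every ground term is a constant, so there are exactly 3 ground terms at every depth bound.
N_0 = 3
Explicitly: u, v, w.
So |H| = 3.
For each predicate symbol, the number of ground atoms is |H| raised to its arity; summing:
  r: 3;  q: 3^2 = 9;  p: 3
Total ground atoms: 3 + 9 + 3 = 15.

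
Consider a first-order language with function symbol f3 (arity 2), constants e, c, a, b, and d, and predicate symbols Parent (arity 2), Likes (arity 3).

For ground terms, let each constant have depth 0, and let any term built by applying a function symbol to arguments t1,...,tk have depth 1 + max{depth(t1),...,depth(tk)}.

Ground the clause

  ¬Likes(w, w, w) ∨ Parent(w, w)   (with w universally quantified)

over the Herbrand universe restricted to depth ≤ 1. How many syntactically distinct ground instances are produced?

Ground terms of depth ≤ 1:
  Count level by level. With function symbols f3/2, the terms of depth ≤ k are the 5 constants together with each function applied to depth-≤(k−1) tuples, so N_k = 5 + N_{k-1}^2.
  N_0 = 5
  N_1 = 5 + 5^2 = 30
So there are 30 ground terms available for substitution.
There is 1 variable to instantiate (w),  occurring in at least one literal, so different choices give different ground instances.
Number of ground instances = 30.

30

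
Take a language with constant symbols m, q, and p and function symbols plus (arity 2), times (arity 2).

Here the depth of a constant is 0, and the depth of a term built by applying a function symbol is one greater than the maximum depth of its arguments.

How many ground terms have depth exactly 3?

Count level by level. With function symbols plus/2, times/2, the terms of depth ≤ k are the 3 constants together with each function applied to depth-≤(k−1) tuples, so N_k = 3 + N_{k-1}^2 + N_{k-1}^2.
N_0 = 3
N_1 = 3 + 3^2 + 3^2 = 21
N_2 = 3 + 21^2 + 21^2 = 885
N_3 = 3 + 885^2 + 885^2 = 1566453
Terms of depth exactly 3: N_3 − N_2 = 1566453 − 885 = 1565568.

1565568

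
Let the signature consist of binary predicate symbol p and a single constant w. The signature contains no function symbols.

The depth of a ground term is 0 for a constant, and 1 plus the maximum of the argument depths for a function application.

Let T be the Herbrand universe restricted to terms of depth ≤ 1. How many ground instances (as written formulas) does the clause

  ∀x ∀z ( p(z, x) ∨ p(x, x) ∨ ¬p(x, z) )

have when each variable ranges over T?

Ground terms of depth ≤ 1:
  With no function symbols every ground term is a constant, so there is exactly 1 ground term at every depth bound.
  N_0 = 1
  N_1 = 1
So there is exactly 1 ground term available for substitution.
Each of x, z ranges independently over the available ground terms, and distinct assignments produce distinct instances.
Number of ground instances = 1^2 = 1.

1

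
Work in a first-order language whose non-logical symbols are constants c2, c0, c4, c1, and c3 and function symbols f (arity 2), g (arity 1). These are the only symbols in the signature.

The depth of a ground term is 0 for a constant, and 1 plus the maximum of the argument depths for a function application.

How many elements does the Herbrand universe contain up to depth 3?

1601495

Count level by level. With function symbols f/2, g/1, the terms of depth ≤ k are the 5 constants together with each function applied to depth-≤(k−1) tuples, so N_k = 5 + N_{k-1}^2 + N_{k-1}.
N_0 = 5
N_1 = 5 + 5^2 + 5 = 35
N_2 = 5 + 35^2 + 35 = 1265
N_3 = 5 + 1265^2 + 1265 = 1601495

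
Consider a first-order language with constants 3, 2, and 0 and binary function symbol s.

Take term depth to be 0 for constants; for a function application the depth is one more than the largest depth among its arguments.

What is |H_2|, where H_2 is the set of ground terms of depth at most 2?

Write N_k for the number of ground terms of depth ≤ k. A term of depth ≤ k is either a constant or a function symbol applied to arguments of depth ≤ k−1, so N_k = 3 + N_{k-1}^2.
N_0 = 3
N_1 = 3 + 3^2 = 12
N_2 = 3 + 12^2 = 147

147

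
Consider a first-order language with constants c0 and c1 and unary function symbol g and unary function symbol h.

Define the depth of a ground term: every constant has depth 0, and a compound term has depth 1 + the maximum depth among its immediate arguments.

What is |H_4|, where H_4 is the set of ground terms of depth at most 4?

62

If N_k denotes the number of depth-≤k ground terms, the 2 constants give N_0 = 2, and each function symbol of arity r contributes N_{k-1}^r new terms at level k: N_k = 2 + N_{k-1} + N_{k-1}.
N_0 = 2
N_1 = 2 + 2 + 2 = 6
N_2 = 2 + 6 + 6 = 14
N_3 = 2 + 14 + 14 = 30
N_4 = 2 + 30 + 30 = 62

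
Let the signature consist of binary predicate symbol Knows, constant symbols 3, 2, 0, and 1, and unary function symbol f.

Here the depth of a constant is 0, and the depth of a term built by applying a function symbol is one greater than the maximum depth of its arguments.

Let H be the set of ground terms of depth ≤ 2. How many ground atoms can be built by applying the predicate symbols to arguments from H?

First count ground terms of depth ≤ 2.
Let N_k count ground terms of depth at most k. Each non-constant term of depth ≤ k is some function symbol applied to depth-≤(k−1) arguments, giving N_k = 4 + N_{k-1}.
N_0 = 4
N_1 = 4 + 4 = 8
N_2 = 4 + 8 = 12
So |H| = 12.
For each predicate symbol, the number of ground atoms is |H| raised to its arity; summing:
  Knows: 12^2 = 144
Total ground atoms: 144.

144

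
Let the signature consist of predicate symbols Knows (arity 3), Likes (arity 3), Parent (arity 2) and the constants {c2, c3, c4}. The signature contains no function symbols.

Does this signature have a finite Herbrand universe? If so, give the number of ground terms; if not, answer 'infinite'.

There are no function symbols, so every ground term is one of the 3 constants.
The Herbrand universe is {c2, c3, c4}, which is finite with 3 elements.

3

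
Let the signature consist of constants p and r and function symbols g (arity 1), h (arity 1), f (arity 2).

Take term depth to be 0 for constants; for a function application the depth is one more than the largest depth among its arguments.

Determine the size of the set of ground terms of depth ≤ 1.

Let N_k count ground terms of depth at most k. Each non-constant term of depth ≤ k is some function symbol applied to depth-≤(k−1) arguments, giving N_k = 2 + N_{k-1} + N_{k-1} + N_{k-1}^2.
N_0 = 2
N_1 = 2 + 2 + 2 + 2^2 = 10

10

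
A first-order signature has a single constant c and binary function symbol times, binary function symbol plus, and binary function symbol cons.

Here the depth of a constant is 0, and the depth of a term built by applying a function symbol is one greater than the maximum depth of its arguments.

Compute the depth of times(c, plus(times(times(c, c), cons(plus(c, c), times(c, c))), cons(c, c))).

5

depth(times(c, c)) = 1 + max(0, 0) = 1
depth(plus(c, c)) = 1 + max(0, 0) = 1
depth(cons(plus(c, c), times(c, c))) = 1 + max(1, 1) = 2
depth(times(times(c, c), cons(plus(c, c), times(c, c)))) = 1 + max(1, 2) = 3
depth(cons(c, c)) = 1 + max(0, 0) = 1
depth(plus(times(times(c, c), cons(plus(c, c), times(c, c))), cons(c, c))) = 1 + max(3, 1) = 4
depth(times(c, plus(times(times(c, c), cons(plus(c, c), times(c, c))), cons(c, c)))) = 1 + max(0, 4) = 5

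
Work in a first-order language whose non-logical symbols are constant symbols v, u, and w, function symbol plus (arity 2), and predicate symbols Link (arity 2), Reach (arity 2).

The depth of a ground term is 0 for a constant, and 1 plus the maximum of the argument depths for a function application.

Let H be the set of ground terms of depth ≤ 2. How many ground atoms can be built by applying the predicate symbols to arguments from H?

First count ground terms of depth ≤ 2.
Write N_k for the number of ground terms of depth ≤ k. A term of depth ≤ k is either a constant or a function symbol applied to arguments of depth ≤ k−1, so N_k = 3 + N_{k-1}^2.
N_0 = 3
N_1 = 3 + 3^2 = 12
N_2 = 3 + 12^2 = 147
So |H| = 147.
A ground atom is a predicate applied to a tuple of terms from H, so the count is the sum over predicates of |H|^arity:
  Link: 147^2 = 21609;  Reach: 147^2 = 21609
Total ground atoms: 21609 + 21609 = 43218.

43218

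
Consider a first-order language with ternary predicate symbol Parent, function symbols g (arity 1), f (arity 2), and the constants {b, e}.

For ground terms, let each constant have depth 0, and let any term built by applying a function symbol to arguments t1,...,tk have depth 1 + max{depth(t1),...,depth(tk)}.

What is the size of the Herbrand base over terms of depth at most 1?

512

First count ground terms of depth ≤ 1.
Write N_k for the number of ground terms of depth ≤ k. A term of depth ≤ k is either a constant or a function symbol applied to arguments of depth ≤ k−1, so N_k = 2 + N_{k-1} + N_{k-1}^2.
N_0 = 2
N_1 = 2 + 2 + 2^2 = 8
So |H| = 8.
A ground atom is a predicate applied to a tuple of terms from H, so the count is the sum over predicates of |H|^arity:
  Parent: 8^3 = 512
Total ground atoms: 512.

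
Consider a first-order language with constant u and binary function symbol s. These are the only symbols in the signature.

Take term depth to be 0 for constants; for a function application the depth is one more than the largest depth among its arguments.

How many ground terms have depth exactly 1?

Let N_k = |{terms of depth ≤ k}|. Then N_0 = 1 and N_k = 1 + N_{k-1}^2 for k ≥ 1 (one summand per function symbol, arity giving the exponent).
N_0 = 1
N_1 = 1 + 1^2 = 2
Terms of depth exactly 1: N_1 − N_0 = 2 − 1 = 1.

1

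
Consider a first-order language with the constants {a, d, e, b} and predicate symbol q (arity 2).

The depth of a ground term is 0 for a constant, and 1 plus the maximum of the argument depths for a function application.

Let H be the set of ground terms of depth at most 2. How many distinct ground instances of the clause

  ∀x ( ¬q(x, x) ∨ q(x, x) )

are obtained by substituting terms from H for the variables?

Ground terms of depth ≤ 2:
  With no function symbols every ground term is a constant, so there are exactly 4 ground terms at every depth bound.
  N_0 = 4
  N_1 = 4
  N_2 = 4
So there are 4 ground terms available for substitution.
There is 1 variable to instantiate (x),  occurring in at least one literal, so different choices give different ground instances.
Number of ground instances = 4.

4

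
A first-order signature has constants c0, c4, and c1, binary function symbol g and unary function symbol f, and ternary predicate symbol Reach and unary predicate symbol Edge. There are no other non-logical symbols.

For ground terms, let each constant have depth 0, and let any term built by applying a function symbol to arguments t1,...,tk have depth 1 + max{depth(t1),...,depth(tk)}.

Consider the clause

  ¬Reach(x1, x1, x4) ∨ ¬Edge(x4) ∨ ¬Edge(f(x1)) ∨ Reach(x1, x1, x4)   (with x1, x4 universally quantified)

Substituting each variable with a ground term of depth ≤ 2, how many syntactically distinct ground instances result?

59049

Ground terms of depth ≤ 2:
  Count level by level. With function symbols g/2, f/1, the terms of depth ≤ k are the 3 constants together with each function applied to depth-≤(k−1) tuples, so N_k = 3 + N_{k-1}^2 + N_{k-1}.
  N_0 = 3
  N_1 = 3 + 3^2 + 3 = 15
  N_2 = 3 + 15^2 + 15 = 243
So there are 243 ground terms available for substitution.
The body mentions every one of the 2 quantified variables; since ground terms form a free algebra, no two substitutions collapse to the same formula.
Number of ground instances = 243^2 = 59049.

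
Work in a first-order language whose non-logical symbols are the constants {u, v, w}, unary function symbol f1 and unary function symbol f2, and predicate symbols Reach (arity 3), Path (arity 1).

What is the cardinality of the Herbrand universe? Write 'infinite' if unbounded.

infinite

The signature has at least one function symbol (f1, arity 1) and at least one constant (u).
Iterating f1 gives infinitely many distinct ground terms: u, f1(u), f1(f1(u)), ...
So the Herbrand universe is infinite.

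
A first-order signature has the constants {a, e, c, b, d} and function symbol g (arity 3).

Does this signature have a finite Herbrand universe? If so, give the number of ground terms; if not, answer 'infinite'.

infinite

The signature has at least one function symbol (g, arity 3) and at least one constant (a).
Iterating g gives infinitely many distinct ground terms: a, g(a, a, a), g(g(a, a, a), g(a, a, a), g(a, a, a)), ...
So the Herbrand universe is infinite.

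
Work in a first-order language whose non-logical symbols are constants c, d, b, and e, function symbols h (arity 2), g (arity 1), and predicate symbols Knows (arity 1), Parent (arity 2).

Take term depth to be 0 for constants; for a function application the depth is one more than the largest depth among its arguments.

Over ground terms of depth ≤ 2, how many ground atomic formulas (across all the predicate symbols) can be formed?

365420

First count ground terms of depth ≤ 2.
Write N_k for the number of ground terms of depth ≤ k. A term of depth ≤ k is either a constant or a function symbol applied to arguments of depth ≤ k−1, so N_k = 4 + N_{k-1}^2 + N_{k-1}.
N_0 = 4
N_1 = 4 + 4^2 + 4 = 24
N_2 = 4 + 24^2 + 24 = 604
So |H| = 604.
Each predicate of arity r yields |H|^r ground atoms (one per choice of an r-tuple from H):
  Knows: 604;  Parent: 604^2 = 364816
Total ground atoms: 604 + 364816 = 365420.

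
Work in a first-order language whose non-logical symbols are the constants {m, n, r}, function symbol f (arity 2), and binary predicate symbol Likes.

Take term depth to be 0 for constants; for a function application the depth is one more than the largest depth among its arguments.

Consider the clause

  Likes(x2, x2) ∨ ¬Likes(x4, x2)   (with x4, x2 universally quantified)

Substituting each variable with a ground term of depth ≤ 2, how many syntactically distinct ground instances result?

21609

Ground terms of depth ≤ 2:
  Let N_k = |{terms of depth ≤ k}|. Then N_0 = 3 and N_k = 3 + N_{k-1}^2 for k ≥ 1 (one summand per function symbol, arity giving the exponent).
  N_0 = 3
  N_1 = 3 + 3^2 = 12
  N_2 = 3 + 12^2 = 147
So there are 147 ground terms available for substitution.
There are 2 variables to instantiate (x4, x2), each occurring in at least one literal, so different choices give different ground instances.
Number of ground instances = 147^2 = 21609.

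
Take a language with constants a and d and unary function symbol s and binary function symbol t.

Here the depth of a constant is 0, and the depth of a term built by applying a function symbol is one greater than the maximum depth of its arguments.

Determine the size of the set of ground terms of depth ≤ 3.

5552

Let N_k = |{terms of depth ≤ k}|. Then N_0 = 2 and N_k = 2 + N_{k-1} + N_{k-1}^2 for k ≥ 1 (one summand per function symbol, arity giving the exponent).
N_0 = 2
N_1 = 2 + 2 + 2^2 = 8
N_2 = 2 + 8 + 8^2 = 74
N_3 = 2 + 74 + 74^2 = 5552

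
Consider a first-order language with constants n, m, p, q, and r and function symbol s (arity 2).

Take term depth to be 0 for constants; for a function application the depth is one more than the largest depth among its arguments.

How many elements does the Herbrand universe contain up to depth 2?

905

If N_k denotes the number of depth-≤k ground terms, the 5 constants give N_0 = 5, and each function symbol of arity r contributes N_{k-1}^r new terms at level k: N_k = 5 + N_{k-1}^2.
N_0 = 5
N_1 = 5 + 5^2 = 30
N_2 = 5 + 30^2 = 905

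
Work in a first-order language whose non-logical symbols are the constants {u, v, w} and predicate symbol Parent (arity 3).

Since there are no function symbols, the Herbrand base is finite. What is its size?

With no function symbols, the Herbrand universe is just the 3 constants.
Ground atoms per predicate: Parent: 3^3 = 27.
Herbrand base size = 27 = 27.

27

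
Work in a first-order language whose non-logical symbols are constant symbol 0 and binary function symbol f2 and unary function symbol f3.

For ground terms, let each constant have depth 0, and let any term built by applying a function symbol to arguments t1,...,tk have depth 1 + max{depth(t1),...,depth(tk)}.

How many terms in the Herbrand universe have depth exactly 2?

Write N_k for the number of ground terms of depth ≤ k. A term of depth ≤ k is either a constant or a function symbol applied to arguments of depth ≤ k−1, so N_k = 1 + N_{k-1}^2 + N_{k-1}.
N_0 = 1
N_1 = 1 + 1^2 + 1 = 3
N_2 = 1 + 3^2 + 3 = 13
Terms of depth exactly 2: N_2 − N_1 = 13 − 3 = 10.

10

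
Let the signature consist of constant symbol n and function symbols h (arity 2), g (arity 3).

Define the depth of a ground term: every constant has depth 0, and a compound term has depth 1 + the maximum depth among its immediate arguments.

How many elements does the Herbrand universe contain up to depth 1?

3

Let N_k count ground terms of depth at most k. Each non-constant term of depth ≤ k is some function symbol applied to depth-≤(k−1) arguments, giving N_k = 1 + N_{k-1}^2 + N_{k-1}^3.
N_0 = 1
N_1 = 1 + 1^2 + 1^3 = 3
Explicitly: n, h(n, n), g(n, n, n).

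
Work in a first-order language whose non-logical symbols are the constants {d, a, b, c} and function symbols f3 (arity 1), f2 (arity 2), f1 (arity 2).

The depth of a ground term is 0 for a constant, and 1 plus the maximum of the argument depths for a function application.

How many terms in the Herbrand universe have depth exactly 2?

Write N_k for the number of ground terms of depth ≤ k. A term of depth ≤ k is either a constant or a function symbol applied to arguments of depth ≤ k−1, so N_k = 4 + N_{k-1} + N_{k-1}^2 + N_{k-1}^2.
N_0 = 4
N_1 = 4 + 4 + 4^2 + 4^2 = 40
N_2 = 4 + 40 + 40^2 + 40^2 = 3244
Terms of depth exactly 2: N_2 − N_1 = 3244 − 40 = 3204.

3204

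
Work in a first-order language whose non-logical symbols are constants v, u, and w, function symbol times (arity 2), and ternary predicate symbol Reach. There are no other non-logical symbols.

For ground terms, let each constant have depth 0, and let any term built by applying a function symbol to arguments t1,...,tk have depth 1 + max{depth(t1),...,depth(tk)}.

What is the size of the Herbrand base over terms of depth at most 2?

3176523

First count ground terms of depth ≤ 2.
Write N_k for the number of ground terms of depth ≤ k. A term of depth ≤ k is either a constant or a function symbol applied to arguments of depth ≤ k−1, so N_k = 3 + N_{k-1}^2.
N_0 = 3
N_1 = 3 + 3^2 = 12
N_2 = 3 + 12^2 = 147
So |H| = 147.
A ground atom is a predicate applied to a tuple of terms from H, so the count is the sum over predicates of |H|^arity:
  Reach: 147^3 = 3176523
Total ground atoms: 3176523.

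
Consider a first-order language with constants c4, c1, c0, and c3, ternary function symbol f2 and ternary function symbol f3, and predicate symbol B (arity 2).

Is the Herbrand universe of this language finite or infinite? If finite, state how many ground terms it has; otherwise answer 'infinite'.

The signature has at least one function symbol (f2, arity 3) and at least one constant (c4).
Iterating f2 gives infinitely many distinct ground terms: c4, f2(c4, c4, c4), f2(f2(c4, c4, c4), f2(c4, c4, c4), f2(c4, c4, c4)), ...
So the Herbrand universe is infinite.

infinite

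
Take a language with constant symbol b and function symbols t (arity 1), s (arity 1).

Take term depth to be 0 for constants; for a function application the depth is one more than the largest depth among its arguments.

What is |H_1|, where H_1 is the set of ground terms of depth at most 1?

3

Write N_k for the number of ground terms of depth ≤ k. A term of depth ≤ k is either a constant or a function symbol applied to arguments of depth ≤ k−1, so N_k = 1 + N_{k-1} + N_{k-1}.
N_0 = 1
N_1 = 1 + 1 + 1 = 3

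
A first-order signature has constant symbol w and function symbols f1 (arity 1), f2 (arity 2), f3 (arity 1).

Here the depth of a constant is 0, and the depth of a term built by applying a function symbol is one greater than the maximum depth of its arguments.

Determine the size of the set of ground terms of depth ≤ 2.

Count level by level. With function symbols f1/1, f2/2, f3/1, the terms of depth ≤ k are the 1 constant together with each function applied to depth-≤(k−1) tuples, so N_k = 1 + N_{k-1} + N_{k-1}^2 + N_{k-1}.
N_0 = 1
N_1 = 1 + 1 + 1^2 + 1 = 4
N_2 = 1 + 4 + 4^2 + 4 = 25

25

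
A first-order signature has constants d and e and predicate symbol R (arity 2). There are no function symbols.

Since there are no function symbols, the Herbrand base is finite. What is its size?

With no function symbols, the Herbrand universe is just the 2 constants.
Ground atoms per predicate: R: 2^2 = 4.
Herbrand base size = 4 = 4.

4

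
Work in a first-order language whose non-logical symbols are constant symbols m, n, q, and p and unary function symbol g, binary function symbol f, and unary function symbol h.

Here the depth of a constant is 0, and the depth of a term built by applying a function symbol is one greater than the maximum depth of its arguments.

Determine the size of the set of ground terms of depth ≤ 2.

Write N_k for the number of ground terms of depth ≤ k. A term of depth ≤ k is either a constant or a function symbol applied to arguments of depth ≤ k−1, so N_k = 4 + N_{k-1} + N_{k-1}^2 + N_{k-1}.
N_0 = 4
N_1 = 4 + 4 + 4^2 + 4 = 28
N_2 = 4 + 28 + 28^2 + 28 = 844

844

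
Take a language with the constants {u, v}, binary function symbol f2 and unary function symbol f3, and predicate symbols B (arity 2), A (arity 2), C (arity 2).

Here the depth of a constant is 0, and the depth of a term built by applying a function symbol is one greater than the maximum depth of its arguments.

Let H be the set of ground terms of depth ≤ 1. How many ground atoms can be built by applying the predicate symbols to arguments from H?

192

First count ground terms of depth ≤ 1.
Let N_k = |{terms of depth ≤ k}|. Then N_0 = 2 and N_k = 2 + N_{k-1}^2 + N_{k-1} for k ≥ 1 (one summand per function symbol, arity giving the exponent).
N_0 = 2
N_1 = 2 + 2^2 + 2 = 8
So |H| = 8.
A ground atom is a predicate applied to a tuple of terms from H, so the count is the sum over predicates of |H|^arity:
  B: 8^2 = 64;  A: 8^2 = 64;  C: 8^2 = 64
Total ground atoms: 64 + 64 + 64 = 192.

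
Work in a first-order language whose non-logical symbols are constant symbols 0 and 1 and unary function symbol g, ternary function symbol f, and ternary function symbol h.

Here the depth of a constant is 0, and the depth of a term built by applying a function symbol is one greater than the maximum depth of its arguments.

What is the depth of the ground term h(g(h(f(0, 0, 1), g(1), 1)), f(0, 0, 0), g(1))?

4

depth(f(0, 0, 1)) = 1 + max(0, 0, 0) = 1
depth(g(1)) = 1 + depth(1) = 1 + 0 = 1
depth(h(f(0, 0, 1), g(1), 1)) = 1 + max(1, 1, 0) = 2
depth(g(h(f(0, 0, 1), g(1), 1))) = 1 + depth(h(f(0, 0, 1), g(1), 1)) = 1 + 2 = 3
depth(f(0, 0, 0)) = 1 + max(0, 0, 0) = 1
depth(h(g(h(f(0, 0, 1), g(1), 1)), f(0, 0, 0), g(1))) = 1 + max(3, 1, 1) = 4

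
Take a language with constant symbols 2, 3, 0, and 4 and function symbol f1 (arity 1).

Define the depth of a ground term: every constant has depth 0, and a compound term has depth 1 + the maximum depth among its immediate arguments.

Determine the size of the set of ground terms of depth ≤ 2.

12

Count level by level. With function symbols f1/1, the terms of depth ≤ k are the 4 constants together with each function applied to depth-≤(k−1) tuples, so N_k = 4 + N_{k-1}.
N_0 = 4
N_1 = 4 + 4 = 8
N_2 = 4 + 8 = 12
Explicitly: 2, 3, 0, 4, f1(2), f1(3), f1(0), f1(4), f1(f1(2)), f1(f1(3)), f1(f1(0)), f1(f1(4)).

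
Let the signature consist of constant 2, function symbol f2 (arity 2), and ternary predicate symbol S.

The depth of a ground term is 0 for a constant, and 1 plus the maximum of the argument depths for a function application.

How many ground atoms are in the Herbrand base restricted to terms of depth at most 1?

First count ground terms of depth ≤ 1.
Write N_k for the number of ground terms of depth ≤ k. A term of depth ≤ k is either a constant or a function symbol applied to arguments of depth ≤ k−1, so N_k = 1 + N_{k-1}^2.
N_0 = 1
N_1 = 1 + 1^2 = 2
Explicitly: 2, f2(2, 2).
So |H| = 2.
Ground atoms are formed by filling each argument slot of a predicate with a term from H, so an r-ary predicate gives |H|^r atoms:
  S: 2^3 = 8
Total ground atoms: 8.

8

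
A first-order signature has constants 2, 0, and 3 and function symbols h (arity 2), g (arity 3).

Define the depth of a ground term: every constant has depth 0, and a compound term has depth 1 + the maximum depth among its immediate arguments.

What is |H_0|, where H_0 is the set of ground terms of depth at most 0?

If N_k denotes the number of depth-≤k ground terms, the 3 constants give N_0 = 3, and each function symbol of arity r contributes N_{k-1}^r new terms at level k: N_k = 3 + N_{k-1}^2 + N_{k-1}^3.
N_0 = 3
Explicitly: 2, 0, 3.

3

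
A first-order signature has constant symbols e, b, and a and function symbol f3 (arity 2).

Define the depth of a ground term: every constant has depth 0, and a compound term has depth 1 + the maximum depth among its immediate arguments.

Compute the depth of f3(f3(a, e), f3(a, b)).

2

depth(f3(a, e)) = 1 + max(0, 0) = 1
depth(f3(a, b)) = 1 + max(0, 0) = 1
depth(f3(f3(a, e), f3(a, b))) = 1 + max(1, 1) = 2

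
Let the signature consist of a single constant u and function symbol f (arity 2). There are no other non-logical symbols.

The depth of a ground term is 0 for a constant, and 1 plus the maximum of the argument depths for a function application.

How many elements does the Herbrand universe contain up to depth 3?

26

Let N_k = |{terms of depth ≤ k}|. Then N_0 = 1 and N_k = 1 + N_{k-1}^2 for k ≥ 1 (one summand per function symbol, arity giving the exponent).
N_0 = 1
N_1 = 1 + 1^2 = 2
N_2 = 1 + 2^2 = 5
N_3 = 1 + 5^2 = 26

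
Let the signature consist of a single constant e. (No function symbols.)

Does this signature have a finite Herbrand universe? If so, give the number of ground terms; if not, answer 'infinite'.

1

There are no function symbols, so the only ground term is the single constant.
The Herbrand universe is {e}, finite with 1 element.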